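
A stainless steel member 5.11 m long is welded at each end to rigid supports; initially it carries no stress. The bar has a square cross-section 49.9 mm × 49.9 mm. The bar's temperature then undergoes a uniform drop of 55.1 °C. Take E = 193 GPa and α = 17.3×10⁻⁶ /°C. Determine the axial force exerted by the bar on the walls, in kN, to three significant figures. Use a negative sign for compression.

Free thermal expansion αLΔT = 17.3e-6 · 5110 · -55.1 = -4.871 mm.
The walls impose strain ε = −(-4.871)/5110 = 9.5323e-04; σ = Eε = 193000 · 9.5323e-04 = 184 MPa.
Wall reaction R = σ·A = 184·2490 = 458100 N = 458.1 kN.

458 kN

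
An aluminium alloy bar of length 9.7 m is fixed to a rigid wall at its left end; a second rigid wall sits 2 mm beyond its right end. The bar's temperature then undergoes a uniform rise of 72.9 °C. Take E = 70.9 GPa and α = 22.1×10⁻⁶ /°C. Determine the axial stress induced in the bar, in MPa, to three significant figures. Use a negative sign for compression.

-99.6 MPa

Free thermal expansion αLΔT = 22.1e-6 · 9700 · 72.9 = 15.63 mm.
The walls engage after the gap closes; constrained expansion = 15.63 − 2 = 13.63 mm.
The walls impose strain ε = −(13.63)/9700 = -1.4049e-03; σ = Eε = 70900 · -1.4049e-03 = -99.61 MPa.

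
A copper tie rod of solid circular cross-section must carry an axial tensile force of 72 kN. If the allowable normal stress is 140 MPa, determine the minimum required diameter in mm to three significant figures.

Required area A ≥ P/σ_allow = 72000/140 = 514.3 mm².
For a solid circular section, d ≥ √(4A/π) = 25.59 mm.

25.6 mm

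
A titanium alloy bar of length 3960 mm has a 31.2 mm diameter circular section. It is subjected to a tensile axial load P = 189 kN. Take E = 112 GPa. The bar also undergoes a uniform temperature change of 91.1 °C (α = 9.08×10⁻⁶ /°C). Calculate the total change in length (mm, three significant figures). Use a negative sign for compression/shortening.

12.0 mm

A = 764.5 mm².
δ_mech = NL/(AE) = 189000·3960/(764.5·112000) = 8.741 mm.
δ_thermal = αLΔT = 9.08e-6·3960·91.1 = 3.276 mm.
δ = δ_mech + δ_thermal = 12.02 mm.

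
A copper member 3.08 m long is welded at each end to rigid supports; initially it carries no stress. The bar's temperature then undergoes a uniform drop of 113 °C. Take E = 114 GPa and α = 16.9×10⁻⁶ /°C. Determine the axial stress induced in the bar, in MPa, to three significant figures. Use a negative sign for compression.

Free thermal expansion αLΔT = 16.9e-6 · 3080 · -113 = -5.882 mm.
The walls impose strain ε = −(-5.882)/3080 = 1.9097e-03; σ = Eε = 114000 · 1.9097e-03 = 217.7 MPa.

218 MPa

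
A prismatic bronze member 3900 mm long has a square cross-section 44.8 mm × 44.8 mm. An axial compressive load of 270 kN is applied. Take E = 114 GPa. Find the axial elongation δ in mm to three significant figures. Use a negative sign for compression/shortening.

-4.60 mm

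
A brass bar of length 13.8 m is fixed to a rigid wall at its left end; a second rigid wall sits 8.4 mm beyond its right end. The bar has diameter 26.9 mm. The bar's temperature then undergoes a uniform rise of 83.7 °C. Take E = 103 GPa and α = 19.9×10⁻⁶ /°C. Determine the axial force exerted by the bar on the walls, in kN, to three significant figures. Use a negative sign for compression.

-61.9 kN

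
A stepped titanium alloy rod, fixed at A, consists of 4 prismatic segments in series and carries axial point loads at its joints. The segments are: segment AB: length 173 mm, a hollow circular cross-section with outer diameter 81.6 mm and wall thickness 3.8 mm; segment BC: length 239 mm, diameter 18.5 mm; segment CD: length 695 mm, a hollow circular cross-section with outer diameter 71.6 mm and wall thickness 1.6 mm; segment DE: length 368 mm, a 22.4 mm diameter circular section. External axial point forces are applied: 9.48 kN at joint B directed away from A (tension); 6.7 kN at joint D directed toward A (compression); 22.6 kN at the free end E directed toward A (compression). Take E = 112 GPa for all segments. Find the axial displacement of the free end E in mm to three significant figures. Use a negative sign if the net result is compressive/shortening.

-0.971 mm

Internal axial forces (sectioning from the free end, tension +): N_DE = -22.6 kN, N_CD = -29.3 kN, N_BC = -29.3 kN, N_AB = -19.82 kN.
A_AB = 928.8 mm².
A_BC = 268.8 mm².
A_CD = 351.9 mm².
A_DE = 394.1 mm².
δ_AB = -19820·173/(928.8·112000) = -0.03296 mm
δ_BC = -29300·239/(268.8·112000) = -0.2326 mm
δ_CD = -29300·695/(351.9·112000) = -0.5167 mm
δ_DE = -22600·368/(394.1·112000) = -0.1884 mm
δ = Σδ_i = -0.9707 mm.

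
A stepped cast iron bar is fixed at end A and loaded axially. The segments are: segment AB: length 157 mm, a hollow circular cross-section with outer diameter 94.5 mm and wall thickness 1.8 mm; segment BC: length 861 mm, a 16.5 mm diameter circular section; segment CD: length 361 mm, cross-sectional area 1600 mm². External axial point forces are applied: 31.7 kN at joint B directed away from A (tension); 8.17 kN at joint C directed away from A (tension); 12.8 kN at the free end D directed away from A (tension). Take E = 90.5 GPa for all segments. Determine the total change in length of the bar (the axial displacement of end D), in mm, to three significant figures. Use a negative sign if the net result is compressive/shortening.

1.14 mm

Internal axial forces (sectioning from the free end, tension +): N_CD = 12.8 kN, N_BC = 20.97 kN, N_AB = 52.67 kN.
A_AB = 524.2 mm².
A_BC = 213.8 mm².
δ_AB = 52670·157/(524.2·90500) = 0.1743 mm
δ_BC = 20970·861/(213.8·90500) = 0.933 mm
δ_CD = 12800·361/(1600·90500) = 0.03191 mm
δ = Σδ_i = 1.139 mm.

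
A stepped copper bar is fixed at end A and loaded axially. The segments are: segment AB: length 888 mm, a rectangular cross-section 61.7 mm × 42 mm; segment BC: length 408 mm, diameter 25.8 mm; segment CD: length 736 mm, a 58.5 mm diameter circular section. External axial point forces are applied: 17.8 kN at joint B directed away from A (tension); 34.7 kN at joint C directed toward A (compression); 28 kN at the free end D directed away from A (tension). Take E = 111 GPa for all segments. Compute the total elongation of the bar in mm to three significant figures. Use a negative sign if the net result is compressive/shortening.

0.0562 mm

Internal axial forces (sectioning from the free end, tension +): N_CD = 28 kN, N_BC = -6.7 kN, N_AB = 11.1 kN.
A_AB = 2591 mm².
A_BC = 522.8 mm².
A_CD = 2688 mm².
δ_AB = 11100·888/(2591·111000) = 0.03427 mm
δ_BC = -6700·408/(522.8·111000) = -0.04711 mm
δ_CD = 28000·736/(2688·111000) = 0.06907 mm
δ = Σδ_i = 0.05623 mm.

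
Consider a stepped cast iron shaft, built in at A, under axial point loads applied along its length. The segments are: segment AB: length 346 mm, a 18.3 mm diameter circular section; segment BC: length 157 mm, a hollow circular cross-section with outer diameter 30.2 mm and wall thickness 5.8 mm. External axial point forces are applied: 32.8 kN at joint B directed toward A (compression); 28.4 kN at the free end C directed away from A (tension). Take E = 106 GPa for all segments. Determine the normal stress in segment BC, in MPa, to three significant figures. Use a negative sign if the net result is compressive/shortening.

63.9 MPa

Internal axial forces (sectioning from the free end, tension +): N_BC = 28.4 kN, N_AB = -4.4 kN.
A_BC = 444.6 mm².
σ_BC = N_BC/A_BC = 28400/444.6 = 63.88 MPa.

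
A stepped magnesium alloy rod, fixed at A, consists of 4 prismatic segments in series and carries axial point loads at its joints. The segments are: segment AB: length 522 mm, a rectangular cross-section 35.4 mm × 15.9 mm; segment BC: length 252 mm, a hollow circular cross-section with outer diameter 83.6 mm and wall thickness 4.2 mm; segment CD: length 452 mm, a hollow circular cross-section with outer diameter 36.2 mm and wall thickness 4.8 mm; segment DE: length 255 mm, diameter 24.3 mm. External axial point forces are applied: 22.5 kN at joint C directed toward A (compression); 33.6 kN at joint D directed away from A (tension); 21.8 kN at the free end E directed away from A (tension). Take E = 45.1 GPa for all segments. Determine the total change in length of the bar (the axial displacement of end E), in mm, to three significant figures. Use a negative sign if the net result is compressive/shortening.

Internal axial forces (sectioning from the free end, tension +): N_DE = 21.8 kN, N_CD = 55.4 kN, N_BC = 32.9 kN, N_AB = 32.9 kN.
A_AB = 562.9 mm².
A_BC = 1048 mm².
A_CD = 473.5 mm².
A_DE = 463.8 mm².
δ_AB = 32900·522/(562.9·45100) = 0.6765 mm
δ_BC = 32900·252/(1048·45100) = 0.1755 mm
δ_CD = 55400·452/(473.5·45100) = 1.173 mm
δ_DE = 21800·255/(463.8·45100) = 0.2658 mm
δ = Σδ_i = 2.29 mm.

2.29 mm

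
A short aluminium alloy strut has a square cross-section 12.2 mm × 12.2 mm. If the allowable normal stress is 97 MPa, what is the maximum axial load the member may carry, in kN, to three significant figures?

14.4 kN

A = 148.8 mm².
P_max = σ_allow · A = 97 · 148.8 = 14440 N = 14.44 kN.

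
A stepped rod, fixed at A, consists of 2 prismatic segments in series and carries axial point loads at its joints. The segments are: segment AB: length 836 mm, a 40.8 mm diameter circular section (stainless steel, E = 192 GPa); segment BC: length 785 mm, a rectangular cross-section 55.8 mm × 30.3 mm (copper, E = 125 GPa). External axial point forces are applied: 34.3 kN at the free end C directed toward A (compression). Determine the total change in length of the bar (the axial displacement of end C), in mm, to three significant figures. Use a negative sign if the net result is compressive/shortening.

Internal axial forces (sectioning from the free end, tension +): N_BC = -34.3 kN, N_AB = -34.3 kN.
A_AB = 1307 mm².
A_BC = 1691 mm².
δ_AB = -34300·836/(1307·192000) = -0.1142 mm
δ_BC = -34300·785/(1691·125000) = -0.1274 mm
δ = Σδ_i = -0.2416 mm.

-0.242 mm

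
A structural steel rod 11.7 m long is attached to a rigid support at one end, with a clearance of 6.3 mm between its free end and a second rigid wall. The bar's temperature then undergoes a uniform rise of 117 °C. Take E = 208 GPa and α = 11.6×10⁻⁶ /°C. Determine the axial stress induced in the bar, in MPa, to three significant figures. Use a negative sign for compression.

Free thermal expansion αLΔT = 11.6e-6 · 11700 · 117 = 15.88 mm.
The walls engage after the gap closes; constrained expansion = 15.88 − 6.3 = 9.579 mm.
The walls impose strain ε = −(9.579)/11700 = -8.1874e-04; σ = Eε = 208000 · -8.1874e-04 = -170.3 MPa.

-170 MPa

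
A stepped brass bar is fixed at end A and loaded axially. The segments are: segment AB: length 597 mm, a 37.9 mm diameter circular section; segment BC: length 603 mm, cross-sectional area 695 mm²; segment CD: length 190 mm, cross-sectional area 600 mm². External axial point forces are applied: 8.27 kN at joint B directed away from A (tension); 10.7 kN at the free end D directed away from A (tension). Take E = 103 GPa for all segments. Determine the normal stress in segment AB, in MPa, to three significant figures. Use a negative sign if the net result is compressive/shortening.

16.8 MPa

Internal axial forces (sectioning from the free end, tension +): N_CD = 10.7 kN, N_BC = 10.7 kN, N_AB = 18.97 kN.
A_AB = 1128 mm².
σ_AB = N_AB/A_AB = 18970/1128 = 16.82 MPa.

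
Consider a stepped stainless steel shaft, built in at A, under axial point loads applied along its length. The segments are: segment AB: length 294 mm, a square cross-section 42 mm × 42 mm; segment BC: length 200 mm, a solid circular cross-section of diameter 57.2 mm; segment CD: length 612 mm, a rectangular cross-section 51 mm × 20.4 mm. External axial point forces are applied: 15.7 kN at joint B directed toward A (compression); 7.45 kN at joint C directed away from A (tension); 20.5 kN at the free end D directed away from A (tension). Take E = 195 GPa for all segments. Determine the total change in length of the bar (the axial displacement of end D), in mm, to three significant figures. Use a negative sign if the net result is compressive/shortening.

0.0835 mm

Internal axial forces (sectioning from the free end, tension +): N_CD = 20.5 kN, N_BC = 27.95 kN, N_AB = 12.25 kN.
A_AB = 1764 mm².
A_BC = 2570 mm².
A_CD = 1040 mm².
δ_AB = 12250·294/(1764·195000) = 0.01047 mm
δ_BC = 27950·200/(2570·195000) = 0.01116 mm
δ_CD = 20500·612/(1040·195000) = 0.06184 mm
δ = Σδ_i = 0.08347 mm.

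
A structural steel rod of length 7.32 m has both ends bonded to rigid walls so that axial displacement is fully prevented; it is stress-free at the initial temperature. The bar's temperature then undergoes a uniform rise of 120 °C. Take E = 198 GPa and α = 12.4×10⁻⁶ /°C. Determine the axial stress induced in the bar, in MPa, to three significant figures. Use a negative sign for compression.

Free thermal expansion αLΔT = 12.4e-6 · 7320 · 120 = 10.89 mm.
The walls impose strain ε = −(10.89)/7320 = -1.4880e-03; σ = Eε = 198000 · -1.4880e-03 = -294.6 MPa.

-295 MPa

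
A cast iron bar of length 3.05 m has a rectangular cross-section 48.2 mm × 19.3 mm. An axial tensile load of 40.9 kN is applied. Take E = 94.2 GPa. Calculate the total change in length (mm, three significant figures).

A = 930.3 mm².
δ_mech = NL/(AE) = 40900·3050/(930.3·94200) = 1.424 mm.

1.42 mm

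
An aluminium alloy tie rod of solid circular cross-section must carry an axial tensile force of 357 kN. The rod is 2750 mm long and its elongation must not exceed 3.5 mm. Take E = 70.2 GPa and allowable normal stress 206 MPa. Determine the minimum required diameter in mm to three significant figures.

71.3 mm

Required area A ≥ P/σ_allow = 357000/206 = 1733 mm².
For a solid circular section, d ≥ √(4A/π) = 46.97 mm.
Elongation limit: A ≥ PL/(Eδ_allow) = 357000·2750/(70200·3.5) = 3996 mm² ⇒ d ≥ 71.33 mm.
The elongation limit governs.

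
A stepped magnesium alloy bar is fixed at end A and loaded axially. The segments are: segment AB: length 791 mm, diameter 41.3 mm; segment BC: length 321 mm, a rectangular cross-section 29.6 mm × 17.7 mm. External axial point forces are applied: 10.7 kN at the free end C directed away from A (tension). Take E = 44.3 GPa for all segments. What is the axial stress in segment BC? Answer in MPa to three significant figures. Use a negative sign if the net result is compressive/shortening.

Internal axial forces (sectioning from the free end, tension +): N_BC = 10.7 kN, N_AB = 10.7 kN.
A_BC = 523.9 mm².
σ_BC = N_BC/A_BC = 10700/523.9 = 20.42 MPa.

20.4 MPa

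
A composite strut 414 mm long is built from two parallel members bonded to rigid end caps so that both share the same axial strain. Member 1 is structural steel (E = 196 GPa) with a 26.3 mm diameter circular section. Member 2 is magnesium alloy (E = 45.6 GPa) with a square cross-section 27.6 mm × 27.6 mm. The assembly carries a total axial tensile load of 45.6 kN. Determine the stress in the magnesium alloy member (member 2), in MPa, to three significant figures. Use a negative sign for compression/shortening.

14.7 MPa

A_1 = 543.3 mm².
A_2 = 761.8 mm².
Equal strain + equilibrium ⇒ each member carries load in proportion to AE: A₁E₁ = 106500000 N, A₂E₂ = 34740000 N, ΣAE = 141200000 N.
σ₂ = P·E₂/ΣAE = 45600·45600/141200000 = 14.72 MPa.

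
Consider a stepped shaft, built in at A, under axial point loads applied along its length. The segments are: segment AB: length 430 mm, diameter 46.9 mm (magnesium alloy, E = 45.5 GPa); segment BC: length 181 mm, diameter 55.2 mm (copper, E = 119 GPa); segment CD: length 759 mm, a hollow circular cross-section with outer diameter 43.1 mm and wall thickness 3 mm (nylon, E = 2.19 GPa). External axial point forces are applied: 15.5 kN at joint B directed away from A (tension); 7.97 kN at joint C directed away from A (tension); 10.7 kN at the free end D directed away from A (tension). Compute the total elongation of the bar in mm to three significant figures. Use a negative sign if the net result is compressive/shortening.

Internal axial forces (sectioning from the free end, tension +): N_CD = 10.7 kN, N_BC = 18.67 kN, N_AB = 34.17 kN.
A_AB = 1728 mm².
A_BC = 2393 mm².
A_CD = 377.9 mm².
δ_AB = 34170·430/(1728·45500) = 0.1869 mm
δ_BC = 18670·181/(2393·119000) = 0.01187 mm
δ_CD = 10700·759/(377.9·2190) = 9.812 mm
δ = Σδ_i = 10.01 mm.

10.0 mm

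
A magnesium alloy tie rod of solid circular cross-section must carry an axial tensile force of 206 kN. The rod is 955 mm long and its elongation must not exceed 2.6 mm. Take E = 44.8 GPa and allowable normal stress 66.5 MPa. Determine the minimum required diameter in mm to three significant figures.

62.8 mm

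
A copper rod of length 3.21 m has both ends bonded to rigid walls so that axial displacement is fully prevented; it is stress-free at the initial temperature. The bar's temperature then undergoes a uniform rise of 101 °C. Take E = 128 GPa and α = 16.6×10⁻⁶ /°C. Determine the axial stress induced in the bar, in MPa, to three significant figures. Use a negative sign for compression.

-215 MPa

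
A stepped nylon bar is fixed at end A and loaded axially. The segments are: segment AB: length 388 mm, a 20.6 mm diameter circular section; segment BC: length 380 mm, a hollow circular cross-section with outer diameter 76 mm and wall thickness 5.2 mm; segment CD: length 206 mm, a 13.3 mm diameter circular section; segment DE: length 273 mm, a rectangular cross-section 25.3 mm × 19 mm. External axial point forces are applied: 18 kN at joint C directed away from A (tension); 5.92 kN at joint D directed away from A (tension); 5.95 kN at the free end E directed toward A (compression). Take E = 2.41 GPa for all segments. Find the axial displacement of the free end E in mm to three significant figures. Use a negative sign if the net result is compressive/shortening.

9.71 mm

Internal axial forces (sectioning from the free end, tension +): N_DE = -5.95 kN, N_CD = -0.03 kN, N_BC = 17.97 kN, N_AB = 17.97 kN.
A_AB = 333.3 mm².
A_BC = 1157 mm².
A_CD = 138.9 mm².
A_DE = 480.7 mm².
δ_AB = 17970·388/(333.3·2410) = 8.68 mm
δ_BC = 17970·380/(1157·2410) = 2.45 mm
δ_CD = -30·206/(138.9·2410) = -0.01846 mm
δ_DE = -5950·273/(480.7·2410) = -1.402 mm
δ = Σδ_i = 9.71 mm.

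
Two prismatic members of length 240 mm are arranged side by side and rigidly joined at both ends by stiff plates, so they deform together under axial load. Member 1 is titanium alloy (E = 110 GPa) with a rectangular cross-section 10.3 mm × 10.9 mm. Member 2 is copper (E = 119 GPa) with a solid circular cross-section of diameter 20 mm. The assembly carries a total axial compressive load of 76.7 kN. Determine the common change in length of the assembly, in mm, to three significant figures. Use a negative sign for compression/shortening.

A_1 = 112.3 mm².
A_2 = 314.2 mm².
Equal strain + equilibrium ⇒ each member carries load in proportion to AE: A₁E₁ = 12350000 N, A₂E₂ = 37380000 N, ΣAE = 49730000 N.
δ = PL/ΣAE = -76700·240/49730000 = -0.3701 mm.

-0.370 mm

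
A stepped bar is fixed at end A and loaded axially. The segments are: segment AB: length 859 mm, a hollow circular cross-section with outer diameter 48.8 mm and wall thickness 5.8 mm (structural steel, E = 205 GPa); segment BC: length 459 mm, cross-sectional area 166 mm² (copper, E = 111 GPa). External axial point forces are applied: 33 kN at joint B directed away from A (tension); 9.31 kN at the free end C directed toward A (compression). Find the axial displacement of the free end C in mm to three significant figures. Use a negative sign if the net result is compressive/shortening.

-0.105 mm

Internal axial forces (sectioning from the free end, tension +): N_BC = -9.31 kN, N_AB = 23.69 kN.
A_AB = 783.5 mm².
δ_AB = 23690·859/(783.5·205000) = 0.1267 mm
δ_BC = -9310·459/(166·111000) = -0.2319 mm
δ = Σδ_i = -0.1052 mm.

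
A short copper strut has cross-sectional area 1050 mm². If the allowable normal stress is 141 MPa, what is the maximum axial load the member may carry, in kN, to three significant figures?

P_max = σ_allow · A = 141 · 1050 = 148000 N = 148.1 kN.

148 kN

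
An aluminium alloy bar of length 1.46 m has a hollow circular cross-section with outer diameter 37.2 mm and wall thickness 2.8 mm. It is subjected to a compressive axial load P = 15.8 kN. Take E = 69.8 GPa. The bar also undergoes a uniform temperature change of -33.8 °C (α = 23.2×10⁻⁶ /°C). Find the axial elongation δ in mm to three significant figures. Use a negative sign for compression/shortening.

-2.24 mm

A = 302.6 mm².
δ_mech = NL/(AE) = -15800·1460/(302.6·69800) = -1.092 mm.
δ_thermal = αLΔT = 23.2e-6·1460·-33.8 = -1.145 mm.
δ = δ_mech + δ_thermal = -2.237 mm.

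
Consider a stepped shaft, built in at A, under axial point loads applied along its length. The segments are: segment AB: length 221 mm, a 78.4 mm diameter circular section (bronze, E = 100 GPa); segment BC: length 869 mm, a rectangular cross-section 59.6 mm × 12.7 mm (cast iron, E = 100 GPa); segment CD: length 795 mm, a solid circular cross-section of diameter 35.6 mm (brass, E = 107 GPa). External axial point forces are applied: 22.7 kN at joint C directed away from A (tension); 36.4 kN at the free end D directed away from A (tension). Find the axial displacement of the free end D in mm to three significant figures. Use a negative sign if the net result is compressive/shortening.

0.977 mm

Internal axial forces (sectioning from the free end, tension +): N_CD = 36.4 kN, N_BC = 59.1 kN, N_AB = 59.1 kN.
A_AB = 4827 mm².
A_BC = 756.9 mm².
A_CD = 995.4 mm².
δ_AB = 59100·221/(4827·100000) = 0.02706 mm
δ_BC = 59100·869/(756.9·100000) = 0.6785 mm
δ_CD = 36400·795/(995.4·107000) = 0.2717 mm
δ = Σδ_i = 0.9773 mm.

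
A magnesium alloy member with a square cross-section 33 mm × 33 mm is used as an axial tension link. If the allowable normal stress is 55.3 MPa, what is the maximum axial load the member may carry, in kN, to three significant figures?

60.2 kN

A = 1089 mm².
P_max = σ_allow · A = 55.3 · 1089 = 60220 N = 60.22 kN.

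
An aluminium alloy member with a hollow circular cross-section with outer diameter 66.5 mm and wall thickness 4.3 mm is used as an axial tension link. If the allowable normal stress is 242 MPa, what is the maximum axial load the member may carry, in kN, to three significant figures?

203 kN

A = 840.3 mm².
P_max = σ_allow · A = 242 · 840.3 = 203300 N = 203.3 kN.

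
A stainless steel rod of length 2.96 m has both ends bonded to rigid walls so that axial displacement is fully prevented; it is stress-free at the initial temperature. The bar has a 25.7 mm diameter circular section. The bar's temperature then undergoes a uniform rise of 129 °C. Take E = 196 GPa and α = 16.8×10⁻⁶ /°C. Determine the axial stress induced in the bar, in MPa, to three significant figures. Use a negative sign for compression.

-425 MPa

Free thermal expansion αLΔT = 16.8e-6 · 2960 · 129 = 6.415 mm.
The walls impose strain ε = −(6.415)/2960 = -2.1672e-03; σ = Eε = 196000 · -2.1672e-03 = -424.8 MPa.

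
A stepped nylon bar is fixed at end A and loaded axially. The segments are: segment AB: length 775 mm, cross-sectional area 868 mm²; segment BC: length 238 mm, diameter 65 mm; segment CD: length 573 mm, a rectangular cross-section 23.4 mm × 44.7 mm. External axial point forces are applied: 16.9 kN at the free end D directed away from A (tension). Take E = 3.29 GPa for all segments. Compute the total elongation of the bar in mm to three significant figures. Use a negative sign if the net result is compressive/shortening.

7.77 mm

Internal axial forces (sectioning from the free end, tension +): N_CD = 16.9 kN, N_BC = 16.9 kN, N_AB = 16.9 kN.
A_BC = 3318 mm².
A_CD = 1046 mm².
δ_AB = 16900·775/(868·3290) = 4.586 mm
δ_BC = 16900·238/(3318·3290) = 0.3684 mm
δ_CD = 16900·573/(1046·3290) = 2.814 mm
δ = Σδ_i = 7.769 mm.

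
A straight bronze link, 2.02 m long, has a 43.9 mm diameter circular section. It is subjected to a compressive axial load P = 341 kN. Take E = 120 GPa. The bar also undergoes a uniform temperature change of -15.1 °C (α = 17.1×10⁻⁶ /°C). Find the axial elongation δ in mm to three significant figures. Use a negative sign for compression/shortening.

-4.31 mm

A = 1514 mm².
δ_mech = NL/(AE) = -341000·2020/(1514·120000) = -3.792 mm.
δ_thermal = αLΔT = 17.1e-6·2020·-15.1 = -0.5216 mm.
δ = δ_mech + δ_thermal = -4.314 mm.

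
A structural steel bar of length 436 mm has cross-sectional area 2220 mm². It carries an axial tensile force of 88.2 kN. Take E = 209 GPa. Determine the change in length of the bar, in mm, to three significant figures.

δ_mech = NL/(AE) = 88200·436/(2220·209000) = 0.08288 mm.

0.0829 mm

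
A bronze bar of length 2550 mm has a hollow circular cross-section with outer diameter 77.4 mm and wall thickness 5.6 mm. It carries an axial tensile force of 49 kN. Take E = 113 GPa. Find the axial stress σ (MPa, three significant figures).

A = 1263 mm².
σ = N/A = 49000/1263 = 38.79 MPa.

38.8 MPa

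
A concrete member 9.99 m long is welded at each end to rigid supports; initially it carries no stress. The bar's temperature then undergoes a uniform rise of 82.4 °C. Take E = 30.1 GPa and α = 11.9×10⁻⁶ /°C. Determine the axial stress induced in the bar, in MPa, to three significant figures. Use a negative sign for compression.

-29.5 MPa

Free thermal expansion αLΔT = 11.9e-6 · 9990 · 82.4 = 9.796 mm.
The walls impose strain ε = −(9.796)/9990 = -9.8056e-04; σ = Eε = 30100 · -9.8056e-04 = -29.51 MPa.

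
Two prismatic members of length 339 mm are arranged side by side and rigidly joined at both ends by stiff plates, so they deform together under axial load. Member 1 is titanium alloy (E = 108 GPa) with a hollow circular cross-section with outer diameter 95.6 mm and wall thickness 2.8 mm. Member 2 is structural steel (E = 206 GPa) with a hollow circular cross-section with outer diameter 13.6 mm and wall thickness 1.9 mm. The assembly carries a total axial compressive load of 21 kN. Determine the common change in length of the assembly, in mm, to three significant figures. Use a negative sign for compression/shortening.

A_1 = 816.3 mm².
A_2 = 69.84 mm².
Equal strain + equilibrium ⇒ each member carries load in proportion to AE: A₁E₁ = 88160000 N, A₂E₂ = 14390000 N, ΣAE = 102500000 N.
δ = PL/ΣAE = -21000·339/102500000 = -0.06942 mm.

-0.0694 mm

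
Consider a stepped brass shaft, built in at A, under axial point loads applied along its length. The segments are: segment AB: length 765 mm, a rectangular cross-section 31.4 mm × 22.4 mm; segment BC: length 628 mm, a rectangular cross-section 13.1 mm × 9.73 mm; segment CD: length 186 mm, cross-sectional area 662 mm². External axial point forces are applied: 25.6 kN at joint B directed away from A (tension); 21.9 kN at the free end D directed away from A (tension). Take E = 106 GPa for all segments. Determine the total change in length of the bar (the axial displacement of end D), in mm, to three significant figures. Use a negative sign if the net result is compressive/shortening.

1.56 mm

Internal axial forces (sectioning from the free end, tension +): N_CD = 21.9 kN, N_BC = 21.9 kN, N_AB = 47.5 kN.
A_AB = 703.4 mm².
A_BC = 127.5 mm².
δ_AB = 47500·765/(703.4·106000) = 0.4874 mm
δ_BC = 21900·628/(127.5·106000) = 1.018 mm
δ_CD = 21900·186/(662·106000) = 0.05805 mm
δ = Σδ_i = 1.563 mm.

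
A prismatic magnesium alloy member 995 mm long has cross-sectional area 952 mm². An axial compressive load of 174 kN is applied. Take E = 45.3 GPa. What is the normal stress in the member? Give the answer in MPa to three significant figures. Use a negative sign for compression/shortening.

σ = N/A = -174000/952 = -182.8 MPa.

-183 MPa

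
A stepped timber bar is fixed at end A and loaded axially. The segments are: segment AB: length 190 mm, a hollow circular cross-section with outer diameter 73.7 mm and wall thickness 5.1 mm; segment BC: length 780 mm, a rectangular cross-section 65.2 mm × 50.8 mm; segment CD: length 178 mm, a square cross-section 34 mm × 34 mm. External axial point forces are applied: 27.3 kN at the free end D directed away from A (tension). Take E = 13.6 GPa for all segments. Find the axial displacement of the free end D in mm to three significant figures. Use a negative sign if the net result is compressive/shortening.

Internal axial forces (sectioning from the free end, tension +): N_CD = 27.3 kN, N_BC = 27.3 kN, N_AB = 27.3 kN.
A_AB = 1099 mm².
A_BC = 3312 mm².
A_CD = 1156 mm².
δ_AB = 27300·190/(1099·13600) = 0.347 mm
δ_BC = 27300·780/(3312·13600) = 0.4727 mm
δ_CD = 27300·178/(1156·13600) = 0.3091 mm
δ = Σδ_i = 1.129 mm.

1.13 mm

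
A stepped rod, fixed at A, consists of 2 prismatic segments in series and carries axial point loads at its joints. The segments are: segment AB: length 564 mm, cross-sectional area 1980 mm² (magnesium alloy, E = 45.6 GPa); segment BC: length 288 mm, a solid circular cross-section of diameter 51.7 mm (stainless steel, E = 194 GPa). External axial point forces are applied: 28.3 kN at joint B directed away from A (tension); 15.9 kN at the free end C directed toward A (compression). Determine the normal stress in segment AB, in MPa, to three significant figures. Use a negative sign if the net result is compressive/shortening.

Internal axial forces (sectioning from the free end, tension +): N_BC = -15.9 kN, N_AB = 12.4 kN.
σ_AB = N_AB/A_AB = 12400/1980 = 6.263 MPa.

6.26 MPa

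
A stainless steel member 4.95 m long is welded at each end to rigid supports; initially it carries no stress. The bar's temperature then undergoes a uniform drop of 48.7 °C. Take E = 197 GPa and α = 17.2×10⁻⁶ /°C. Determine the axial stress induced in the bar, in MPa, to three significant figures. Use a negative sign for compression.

Free thermal expansion αLΔT = 17.2e-6 · 4950 · -48.7 = -4.146 mm.
The walls impose strain ε = −(-4.146)/4950 = 8.3764e-04; σ = Eε = 197000 · 8.3764e-04 = 165 MPa.

165 MPa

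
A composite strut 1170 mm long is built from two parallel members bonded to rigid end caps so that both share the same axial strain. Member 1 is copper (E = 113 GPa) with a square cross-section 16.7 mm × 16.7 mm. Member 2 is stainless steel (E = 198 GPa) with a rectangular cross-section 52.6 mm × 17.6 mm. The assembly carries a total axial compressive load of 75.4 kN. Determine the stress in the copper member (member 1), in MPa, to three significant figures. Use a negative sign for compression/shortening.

-39.7 MPa

A_1 = 278.9 mm².
A_2 = 925.8 mm².
Equal strain + equilibrium ⇒ each member carries load in proportion to AE: A₁E₁ = 31510000 N, A₂E₂ = 183300000 N, ΣAE = 214800000 N.
σ₁ = P·E₁/ΣAE = -75400·113000/214800000 = -39.66 MPa.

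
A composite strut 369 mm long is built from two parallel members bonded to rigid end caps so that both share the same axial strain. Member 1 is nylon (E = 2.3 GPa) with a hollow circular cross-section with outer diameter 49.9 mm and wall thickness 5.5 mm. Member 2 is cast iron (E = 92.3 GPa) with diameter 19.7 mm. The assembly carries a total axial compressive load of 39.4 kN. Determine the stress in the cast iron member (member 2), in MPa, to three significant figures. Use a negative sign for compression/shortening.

-122 MPa

A_1 = 767.2 mm².
A_2 = 304.8 mm².
Equal strain + equilibrium ⇒ each member carries load in proportion to AE: A₁E₁ = 1765000 N, A₂E₂ = 28130000 N, ΣAE = 29900000 N.
σ₂ = P·E₂/ΣAE = -39400·92300/29900000 = -121.6 MPa.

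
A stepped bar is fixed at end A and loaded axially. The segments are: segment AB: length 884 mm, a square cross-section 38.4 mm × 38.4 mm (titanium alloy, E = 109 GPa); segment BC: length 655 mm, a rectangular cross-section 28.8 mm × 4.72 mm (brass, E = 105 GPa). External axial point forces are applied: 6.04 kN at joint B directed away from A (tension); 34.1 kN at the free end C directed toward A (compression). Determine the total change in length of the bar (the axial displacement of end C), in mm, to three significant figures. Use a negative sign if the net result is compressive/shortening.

-1.72 mm

Internal axial forces (sectioning from the free end, tension +): N_BC = -34.1 kN, N_AB = -28.06 kN.
A_AB = 1475 mm².
A_BC = 135.9 mm².
δ_AB = -28060·884/(1475·109000) = -0.1543 mm
δ_BC = -34100·655/(135.9·105000) = -1.565 mm
δ = Σδ_i = -1.719 mm.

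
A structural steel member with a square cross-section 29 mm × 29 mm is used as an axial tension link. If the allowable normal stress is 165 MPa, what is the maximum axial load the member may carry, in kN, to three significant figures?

A = 841 mm².
P_max = σ_allow · A = 165 · 841 = 138800 N = 138.8 kN.

139 kN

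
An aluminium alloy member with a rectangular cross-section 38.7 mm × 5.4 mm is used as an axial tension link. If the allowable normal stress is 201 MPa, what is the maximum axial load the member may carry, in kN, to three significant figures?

A = 209 mm².
P_max = σ_allow · A = 201 · 209 = 42000 N = 42 kN.

42.0 kN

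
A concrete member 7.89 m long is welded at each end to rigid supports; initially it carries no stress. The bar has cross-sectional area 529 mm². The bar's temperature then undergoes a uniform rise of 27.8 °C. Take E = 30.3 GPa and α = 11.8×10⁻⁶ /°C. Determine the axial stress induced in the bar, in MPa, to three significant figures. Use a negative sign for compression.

Free thermal expansion αLΔT = 11.8e-6 · 7890 · 27.8 = 2.588 mm.
The walls impose strain ε = −(2.588)/7890 = -3.2804e-04; σ = Eε = 30300 · -3.2804e-04 = -9.94 MPa.

-9.94 MPa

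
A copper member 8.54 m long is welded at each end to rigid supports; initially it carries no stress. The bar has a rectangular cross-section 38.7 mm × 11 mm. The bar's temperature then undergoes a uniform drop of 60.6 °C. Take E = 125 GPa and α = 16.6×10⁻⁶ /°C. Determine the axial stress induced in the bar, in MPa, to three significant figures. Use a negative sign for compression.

Free thermal expansion αLΔT = 16.6e-6 · 8540 · -60.6 = -8.591 mm.
The walls impose strain ε = −(-8.591)/8540 = 1.0060e-03; σ = Eε = 125000 · 1.0060e-03 = 125.7 MPa.

126 MPa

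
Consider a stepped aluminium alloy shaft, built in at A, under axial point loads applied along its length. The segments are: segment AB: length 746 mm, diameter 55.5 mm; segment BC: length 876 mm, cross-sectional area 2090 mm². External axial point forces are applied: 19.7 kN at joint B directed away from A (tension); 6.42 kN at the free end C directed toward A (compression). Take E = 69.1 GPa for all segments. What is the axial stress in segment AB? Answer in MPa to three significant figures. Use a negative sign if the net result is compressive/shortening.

5.49 MPa

Internal axial forces (sectioning from the free end, tension +): N_BC = -6.42 kN, N_AB = 13.28 kN.
A_AB = 2419 mm².
σ_AB = N_AB/A_AB = 13280/2419 = 5.489 MPa.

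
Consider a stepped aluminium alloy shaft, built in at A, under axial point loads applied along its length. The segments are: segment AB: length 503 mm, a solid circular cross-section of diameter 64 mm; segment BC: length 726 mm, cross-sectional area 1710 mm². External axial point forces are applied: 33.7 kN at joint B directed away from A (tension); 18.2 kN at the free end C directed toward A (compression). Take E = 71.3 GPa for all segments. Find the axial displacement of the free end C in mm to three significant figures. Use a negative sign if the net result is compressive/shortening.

-0.0744 mm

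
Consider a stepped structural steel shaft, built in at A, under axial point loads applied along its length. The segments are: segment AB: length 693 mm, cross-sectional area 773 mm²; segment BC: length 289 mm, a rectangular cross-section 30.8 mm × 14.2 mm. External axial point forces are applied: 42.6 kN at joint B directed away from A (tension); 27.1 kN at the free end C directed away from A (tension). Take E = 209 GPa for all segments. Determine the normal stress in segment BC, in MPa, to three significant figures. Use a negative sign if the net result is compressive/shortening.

62.0 MPa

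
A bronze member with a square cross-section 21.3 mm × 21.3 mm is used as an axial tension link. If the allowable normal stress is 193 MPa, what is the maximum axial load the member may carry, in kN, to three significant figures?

A = 453.7 mm².
P_max = σ_allow · A = 193 · 453.7 = 87560 N = 87.56 kN.

87.6 kN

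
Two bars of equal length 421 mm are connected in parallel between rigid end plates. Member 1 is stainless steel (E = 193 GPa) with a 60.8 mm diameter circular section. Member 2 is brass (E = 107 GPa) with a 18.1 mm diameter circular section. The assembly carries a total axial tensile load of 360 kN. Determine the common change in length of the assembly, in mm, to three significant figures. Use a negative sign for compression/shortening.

A_1 = 2903 mm².
A_2 = 257.3 mm².
Equal strain + equilibrium ⇒ each member carries load in proportion to AE: A₁E₁ = 560300000 N, A₂E₂ = 27530000 N, ΣAE = 587900000 N.
δ = PL/ΣAE = 360000·421/587900000 = 0.2578 mm.

0.258 mm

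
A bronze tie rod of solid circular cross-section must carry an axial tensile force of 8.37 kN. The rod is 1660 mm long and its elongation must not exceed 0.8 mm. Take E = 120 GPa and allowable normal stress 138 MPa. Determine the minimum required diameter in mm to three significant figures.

13.6 mm

Required area A ≥ P/σ_allow = 8370/138 = 60.65 mm².
For a solid circular section, d ≥ √(4A/π) = 8.788 mm.
Elongation limit: A ≥ PL/(Eδ_allow) = 8370·1660/(120000·0.8) = 144.7 mm² ⇒ d ≥ 13.57 mm.
The elongation limit governs.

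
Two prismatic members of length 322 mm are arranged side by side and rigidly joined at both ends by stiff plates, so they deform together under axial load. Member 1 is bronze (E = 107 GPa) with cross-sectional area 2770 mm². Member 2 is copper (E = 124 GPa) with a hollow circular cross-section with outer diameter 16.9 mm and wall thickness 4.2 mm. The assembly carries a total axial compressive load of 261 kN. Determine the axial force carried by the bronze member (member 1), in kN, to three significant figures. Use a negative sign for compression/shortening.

-244 kN

A_2 = 167.6 mm².
Equal strain + equilibrium ⇒ each member carries load in proportion to AE: A₁E₁ = 296400000 N, A₂E₂ = 20780000 N, ΣAE = 317200000 N.
F₁ = P·A₁E₁/ΣAE = -261000·296400000/317200000 = -243900 N.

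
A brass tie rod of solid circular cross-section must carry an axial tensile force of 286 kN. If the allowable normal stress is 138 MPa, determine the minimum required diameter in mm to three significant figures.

51.4 mm

Required area A ≥ P/σ_allow = 286000/138 = 2072 mm².
For a solid circular section, d ≥ √(4A/π) = 51.37 mm.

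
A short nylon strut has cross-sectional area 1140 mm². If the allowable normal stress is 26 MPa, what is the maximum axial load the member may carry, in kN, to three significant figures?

P_max = σ_allow · A = 26 · 1140 = 29640 N = 29.64 kN.

29.6 kN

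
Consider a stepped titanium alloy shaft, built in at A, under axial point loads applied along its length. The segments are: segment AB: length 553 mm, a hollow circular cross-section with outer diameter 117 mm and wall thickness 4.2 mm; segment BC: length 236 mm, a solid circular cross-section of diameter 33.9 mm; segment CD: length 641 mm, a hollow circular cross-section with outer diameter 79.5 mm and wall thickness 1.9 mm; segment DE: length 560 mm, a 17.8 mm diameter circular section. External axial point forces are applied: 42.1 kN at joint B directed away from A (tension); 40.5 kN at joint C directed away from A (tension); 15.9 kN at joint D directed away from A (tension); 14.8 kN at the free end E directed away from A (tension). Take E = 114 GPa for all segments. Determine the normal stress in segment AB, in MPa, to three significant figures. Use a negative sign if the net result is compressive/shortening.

76.1 MPa

Internal axial forces (sectioning from the free end, tension +): N_DE = 14.8 kN, N_CD = 30.7 kN, N_BC = 71.2 kN, N_AB = 113.3 kN.
A_AB = 1488 mm².
σ_AB = N_AB/A_AB = 113300/1488 = 76.12 MPa.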